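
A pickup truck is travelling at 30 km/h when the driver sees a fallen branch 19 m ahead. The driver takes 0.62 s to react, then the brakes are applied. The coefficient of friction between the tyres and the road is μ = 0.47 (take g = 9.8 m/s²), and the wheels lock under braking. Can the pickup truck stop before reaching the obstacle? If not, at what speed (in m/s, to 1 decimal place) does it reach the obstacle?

Yes — it stops about 6.3 m short of the obstacle, so it never reaches it

30 km/h ÷ 3.6 = 8.3333 m/s.
a = μg = 0.47 × 9.8 = 4.606 m/s².
Reaction distance = 8.3333 × 0.62 = 5.167 m.
Braking distance = v²/(2a) = 69.444 / 9.212 = 7.538 m.
Total stopping distance = 5.167 + 7.538 = 12.705 m, vs 19 m available — it stops with 19 − 12.705 = 6.295 m to spare.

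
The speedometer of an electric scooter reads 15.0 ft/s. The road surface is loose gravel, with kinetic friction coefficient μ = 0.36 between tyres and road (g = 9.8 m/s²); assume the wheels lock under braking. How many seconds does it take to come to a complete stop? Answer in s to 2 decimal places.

Braking time ≈ 1.30 s

15 ft/s × 0.3048 = 4.5720 m/s.
a = μg = 0.36 × 9.8 = 3.528 m/s².
Braking time = v/a = 4.5720 / 3.528 = 1.296 s.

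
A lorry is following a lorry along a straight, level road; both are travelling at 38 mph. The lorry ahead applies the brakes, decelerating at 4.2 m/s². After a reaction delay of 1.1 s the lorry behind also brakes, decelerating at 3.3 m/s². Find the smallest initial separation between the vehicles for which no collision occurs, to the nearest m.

Minimum gap ≈ 28 m

38 mph × 0.44704 = 16.9875 m/s.
Leader travels v²/(2a_L) = 288.575 / 8.400 = 34.354 m before stopping.
Follower covers v·t_r = 16.9875 × 1.1 = 18.686 m while reacting, then v²/(2a_F) = 288.575 / 6.600 = 43.723 m while braking, for a total of 18.686 + 43.723 = 62.409 m.
Since a_F ≤ a_L and the follower starts braking later, the follower is never slower than the leader, so the closest approach is when both have stopped.
Minimum gap = 62.409 − 34.354 = 28.055 m.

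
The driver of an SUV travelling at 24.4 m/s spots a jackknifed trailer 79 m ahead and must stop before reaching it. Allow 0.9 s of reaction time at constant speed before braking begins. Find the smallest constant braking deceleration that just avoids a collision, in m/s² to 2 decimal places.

Required deceleration ≈ 5.22 m/s²

Distance covered during reaction = 24.4000 × 0.9 = 21.960 m.
Distance available for braking: 79 − 21.960 = 57.040 m.
v² = 2a·d ⇒ a = v²/(2d) = 24.4000² / (2 × 57.040) = 595.360 / 114.080 = 5.2188 m/s².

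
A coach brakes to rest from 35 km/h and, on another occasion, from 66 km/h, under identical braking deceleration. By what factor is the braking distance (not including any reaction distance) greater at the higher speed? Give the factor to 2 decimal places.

Factor ≈ 3.56

Braking distance d = v²/(2a), so with a fixed, d ∝ v².
Factor = (66/35)² = 1.8857² = 3.5559.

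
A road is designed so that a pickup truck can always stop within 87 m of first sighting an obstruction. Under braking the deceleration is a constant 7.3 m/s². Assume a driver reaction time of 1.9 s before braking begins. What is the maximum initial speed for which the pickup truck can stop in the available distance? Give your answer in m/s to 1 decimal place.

Stopping distance: v·t_r + v²/(2a) = 87 with t_r = 1.9 s and a = 7.300 m/s².
So v² + 27.740 v − 1270.20 = 0.
Positive root: v = −a·t_r + √((a·t_r)² + 2a·d) = −13.870 + √(192.377 + 1270.20) = 24.3737 m/s.

Maximum speed ≈ 24.4 m/s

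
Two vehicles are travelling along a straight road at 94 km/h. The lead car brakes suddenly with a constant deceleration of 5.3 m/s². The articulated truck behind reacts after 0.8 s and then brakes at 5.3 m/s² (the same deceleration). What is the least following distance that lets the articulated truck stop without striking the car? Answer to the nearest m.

94 km/h ÷ 3.6 = 26.1111 m/s.
Leader travels v²/(2a_L) = 681.790 / 10.600 = 64.320 m before stopping.
Follower covers v·t_r = 26.1111 × 0.8 = 20.889 m while reacting, then v²/(2a_F) = 681.790 / 10.600 = 64.320 m while braking, for a total of 20.889 + 64.320 = 85.209 m.
Since a_F ≤ a_L and the follower starts braking later, the follower is never slower than the leader, so the closest approach is when both have stopped.
Minimum gap = 85.209 − 64.320 = 20.889 m.

Minimum gap ≈ 21 m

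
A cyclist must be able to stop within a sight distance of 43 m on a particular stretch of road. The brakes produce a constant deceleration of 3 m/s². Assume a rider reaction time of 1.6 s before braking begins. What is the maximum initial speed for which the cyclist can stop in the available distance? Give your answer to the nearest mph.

Maximum speed ≈ 27 mph

Stopping distance: v·t_r + v²/(2a) = 43 with t_r = 1.6 s and a = 3.000 m/s².
So v² + 9.600 v − 258.00 = 0.
Positive root: v = −a·t_r + √((a·t_r)² + 2a·d) = −4.800 + √(23.040 + 258.00) = 11.9642 m/s.
11.9642 m/s ÷ 0.44704 = 26.763 mph.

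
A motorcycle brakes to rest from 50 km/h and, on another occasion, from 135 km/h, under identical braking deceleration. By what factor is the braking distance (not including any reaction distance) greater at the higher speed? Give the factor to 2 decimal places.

Braking distance d = v²/(2a), so with a fixed, d ∝ v².
Factor = (135/50)² = 2.7000² = 7.2900.

Factor ≈ 7.29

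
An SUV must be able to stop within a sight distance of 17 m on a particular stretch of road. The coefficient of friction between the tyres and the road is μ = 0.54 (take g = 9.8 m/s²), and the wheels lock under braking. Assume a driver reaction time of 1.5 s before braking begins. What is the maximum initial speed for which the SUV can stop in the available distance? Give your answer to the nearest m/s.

Maximum speed ≈ 8 m/s

a = μg = 0.54 × 9.8 = 5.292 m/s².
Stopping distance: v·t_r + v²/(2a) = 17 with t_r = 1.5 s and a = 5.292 m/s².
So v² + 15.876 v − 179.93 = 0.
Positive root: v = −a·t_r + √((a·t_r)² + 2a·d) = −7.938 + √(63.012 + 179.93) = 7.6486 m/s.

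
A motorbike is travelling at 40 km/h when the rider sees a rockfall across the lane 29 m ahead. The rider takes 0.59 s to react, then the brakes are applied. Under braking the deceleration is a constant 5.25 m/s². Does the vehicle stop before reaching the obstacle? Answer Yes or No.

Yes

40 km/h ÷ 3.6 = 11.1111 m/s.
Reaction distance = 11.1111 × 0.59 = 6.556 m.
Braking distance = v²/(2a) = 123.457 / 10.500 = 11.758 m.
Total stopping distance = 6.556 + 11.758 = 18.314 m, vs 29 m available — it stops with 29 − 18.314 = 10.686 m to spare.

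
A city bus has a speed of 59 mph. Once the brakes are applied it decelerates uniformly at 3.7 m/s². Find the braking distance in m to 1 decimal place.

59 mph × 0.44704 = 26.3754 m/s.
Braking distance = v²/(2a) = 26.3754² / (2 × 3.700) = 695.662 / 7.400 = 94.008 m.

Braking distance ≈ 94.0 m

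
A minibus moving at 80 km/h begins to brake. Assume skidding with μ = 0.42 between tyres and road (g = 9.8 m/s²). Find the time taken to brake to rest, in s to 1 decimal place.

80 km/h ÷ 3.6 = 22.2222 m/s.
a = μg = 0.42 × 9.8 = 4.116 m/s².
Braking time = v/a = 22.2222 / 4.116 = 5.399 s.

Braking time ≈ 5.4 s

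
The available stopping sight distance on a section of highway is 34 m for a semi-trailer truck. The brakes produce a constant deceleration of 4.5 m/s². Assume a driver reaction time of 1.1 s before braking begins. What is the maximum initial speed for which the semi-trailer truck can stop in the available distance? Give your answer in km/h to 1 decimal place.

Maximum speed ≈ 47.6 km/h

Stopping distance: v·t_r + v²/(2a) = 34 with t_r = 1.1 s and a = 4.500 m/s².
So v² + 9.900 v − 306.00 = 0.
Positive root: v = −a·t_r + √((a·t_r)² + 2a·d) = −4.950 + √(24.503 + 306.00) = 13.2297 m/s.
13.2297 m/s × 3.6 = 47.627 km/h.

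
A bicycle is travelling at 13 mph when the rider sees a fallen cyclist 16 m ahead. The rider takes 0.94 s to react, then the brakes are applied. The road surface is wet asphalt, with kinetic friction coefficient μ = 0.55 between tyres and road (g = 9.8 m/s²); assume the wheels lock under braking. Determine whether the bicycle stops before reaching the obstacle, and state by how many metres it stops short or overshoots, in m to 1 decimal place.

Yes — it stops 7.4 m short of the obstacle

13 mph × 0.44704 = 5.8115 m/s.
a = μg = 0.55 × 9.8 = 5.390 m/s².
Reaction distance = 5.8115 × 0.94 = 5.463 m.
Braking distance = v²/(2a) = 33.774 / 10.780 = 3.133 m.
Total stopping distance = 5.463 + 3.133 = 8.596 m, vs 16 m available — it stops with 16 − 8.596 = 7.404 m to spare.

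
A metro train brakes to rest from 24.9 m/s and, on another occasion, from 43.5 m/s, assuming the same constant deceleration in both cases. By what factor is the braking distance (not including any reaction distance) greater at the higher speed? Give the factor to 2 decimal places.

Factor ≈ 3.05

Braking distance d = v²/(2a), so with a fixed, d ∝ v².
Factor = (43.5/24.9)² = 1.7470² = 3.0520.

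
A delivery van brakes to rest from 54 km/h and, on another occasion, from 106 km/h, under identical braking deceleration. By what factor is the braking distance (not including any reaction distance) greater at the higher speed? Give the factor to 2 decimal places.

Braking distance d = v²/(2a), so with a fixed, d ∝ v².
Factor = (106/54)² = 1.9630² = 3.8534.

Factor ≈ 3.85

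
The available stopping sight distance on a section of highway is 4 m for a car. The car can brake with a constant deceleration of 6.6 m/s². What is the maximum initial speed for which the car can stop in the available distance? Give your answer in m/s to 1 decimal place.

Maximum speed ≈ 7.3 m/s

v²/(2a) = d ⇒ v = √(2 × 6.600 × 4) = √52.80 = 7.2664 m/s.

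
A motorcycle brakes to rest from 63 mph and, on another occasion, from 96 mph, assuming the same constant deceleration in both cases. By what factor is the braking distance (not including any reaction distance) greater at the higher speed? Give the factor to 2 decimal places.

Braking distance d = v²/(2a), so with a fixed, d ∝ v².
Factor = (96/63)² = 1.5238² = 2.3220.

Factor ≈ 2.32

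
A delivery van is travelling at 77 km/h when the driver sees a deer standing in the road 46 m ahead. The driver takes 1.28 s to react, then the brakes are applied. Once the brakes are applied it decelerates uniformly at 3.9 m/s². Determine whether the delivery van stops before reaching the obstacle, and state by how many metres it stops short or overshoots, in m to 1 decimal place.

No — it overshoots by 40.0 m

77 km/h ÷ 3.6 = 21.3889 m/s.
Reaction distance = 21.3889 × 1.28 = 27.378 m.
Braking distance = v²/(2a) = 457.485 / 7.800 = 58.652 m.
Total stopping distance = 27.378 + 58.652 = 86.030 m, vs 46 m available — it cannot stop in time and overshoots by 86.030 − 46 = 40.030 m.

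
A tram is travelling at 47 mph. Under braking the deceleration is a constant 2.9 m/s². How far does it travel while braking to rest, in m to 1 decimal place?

Braking distance ≈ 76.1 m

47 mph × 0.44704 = 21.0109 m/s.
Braking distance = v²/(2a) = 21.0109² / (2 × 2.900) = 441.458 / 5.800 = 76.113 m.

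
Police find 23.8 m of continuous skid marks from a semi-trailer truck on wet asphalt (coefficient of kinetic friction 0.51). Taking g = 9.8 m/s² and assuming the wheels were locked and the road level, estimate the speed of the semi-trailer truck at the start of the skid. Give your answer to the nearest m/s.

Initial speed ≈ 15 m/s

Deceleration a = μg = 0.51 × 9.8 = 4.998 m/s².
v = √(2a·d) = √(2 × 4.998 × 23.8) = √237.905 = 15.4242 m/s.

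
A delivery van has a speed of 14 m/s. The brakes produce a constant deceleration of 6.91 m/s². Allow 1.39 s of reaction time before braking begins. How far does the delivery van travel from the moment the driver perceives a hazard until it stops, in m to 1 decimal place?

Reaction distance = v·t_r = 14.0000 × 1.39 = 19.460 m.
Braking distance = v²/(2a) = 14.0000² / (2 × 6.910) = 196.000 / 13.820 = 14.182 m.
Total = 19.460 + 14.182 = 33.642 m.

Total stopping distance ≈ 33.6 m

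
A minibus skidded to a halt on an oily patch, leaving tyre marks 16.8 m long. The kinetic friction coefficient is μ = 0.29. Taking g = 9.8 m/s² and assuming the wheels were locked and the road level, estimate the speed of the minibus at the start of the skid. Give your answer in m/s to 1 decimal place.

Initial speed ≈ 9.8 m/s

Deceleration a = μg = 0.29 × 9.8 = 2.842 m/s².
v = √(2a·d) = √(2 × 2.842 × 16.8) = √95.491 = 9.7719 m/s.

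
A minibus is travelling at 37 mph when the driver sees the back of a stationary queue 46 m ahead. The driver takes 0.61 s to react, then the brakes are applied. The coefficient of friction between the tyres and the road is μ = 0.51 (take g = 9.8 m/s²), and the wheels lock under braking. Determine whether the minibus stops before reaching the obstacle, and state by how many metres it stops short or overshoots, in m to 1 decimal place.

Yes — it stops 8.5 m short of the obstacle

37 mph × 0.44704 = 16.5405 m/s.
a = μg = 0.51 × 9.8 = 4.998 m/s².
Reaction distance = 16.5405 × 0.61 = 10.090 m.
Braking distance = v²/(2a) = 273.588 / 9.996 = 27.370 m.
Total stopping distance = 10.090 + 27.370 = 37.460 m, vs 46 m available — it stops with 46 − 37.460 = 8.540 m to spare.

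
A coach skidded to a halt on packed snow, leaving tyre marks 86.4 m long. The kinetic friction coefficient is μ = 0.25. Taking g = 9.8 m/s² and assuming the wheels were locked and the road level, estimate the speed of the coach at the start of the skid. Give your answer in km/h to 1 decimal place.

Deceleration a = μg = 0.25 × 9.8 = 2.450 m/s².
v = √(2a·d) = √(2 × 2.450 × 86.4) = √423.360 = 20.5757 m/s.
= 20.5757 × 3.6 = 74.073 km/h.

Initial speed ≈ 74.1 km/h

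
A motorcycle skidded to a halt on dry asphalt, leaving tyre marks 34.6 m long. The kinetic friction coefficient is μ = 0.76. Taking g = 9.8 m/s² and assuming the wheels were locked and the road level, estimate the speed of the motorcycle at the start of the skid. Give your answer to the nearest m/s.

Initial speed ≈ 23 m/s

Deceleration a = μg = 0.76 × 9.8 = 7.448 m/s².
v = √(2a·d) = √(2 × 7.448 × 34.6) = √515.402 = 22.7025 m/s.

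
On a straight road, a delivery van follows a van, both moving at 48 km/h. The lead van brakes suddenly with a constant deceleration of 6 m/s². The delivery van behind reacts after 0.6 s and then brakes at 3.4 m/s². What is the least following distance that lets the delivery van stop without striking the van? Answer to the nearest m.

Minimum gap ≈ 19 m

48 km/h ÷ 3.6 = 13.3333 m/s.
Leader travels v²/(2a_L) = 177.777 / 12.000 = 14.815 m before stopping.
Follower covers v·t_r = 13.3333 × 0.6 = 8.000 m while reacting, then v²/(2a_F) = 177.777 / 6.800 = 26.144 m while braking, for a total of 8.000 + 26.144 = 34.144 m.
Since a_F ≤ a_L and the follower starts braking later, the follower is never slower than the leader, so the closest approach is when both have stopped.
Minimum gap = 34.144 − 14.815 = 19.329 m.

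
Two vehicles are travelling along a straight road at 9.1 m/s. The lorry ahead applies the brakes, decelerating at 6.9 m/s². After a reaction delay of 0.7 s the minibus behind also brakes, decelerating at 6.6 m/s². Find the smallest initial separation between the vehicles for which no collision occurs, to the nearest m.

Minimum gap ≈ 7 m

Leader travels v²/(2a_L) = 82.810 / 13.800 = 6.001 m before stopping.
Follower covers v·t_r = 9.1000 × 0.7 = 6.370 m while reacting, then v²/(2a_F) = 82.810 / 13.200 = 6.273 m while braking, for a total of 6.370 + 6.273 = 12.643 m.
Since a_F ≤ a_L and the follower starts braking later, the follower is never slower than the leader, so the closest approach is when both have stopped.
Minimum gap = 12.643 − 6.001 = 6.642 m.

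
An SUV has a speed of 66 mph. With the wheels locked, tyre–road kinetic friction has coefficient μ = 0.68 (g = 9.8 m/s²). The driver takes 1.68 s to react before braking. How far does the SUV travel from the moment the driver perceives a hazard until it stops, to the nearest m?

66 mph × 0.44704 = 29.5046 m/s.
a = μg = 0.68 × 9.8 = 6.664 m/s².
Reaction distance = v·t_r = 29.5046 × 1.68 = 49.568 m.
Braking distance = v²/(2a) = 29.5046² / (2 × 6.664) = 870.521 / 13.328 = 65.315 m.
Total = 49.568 + 65.315 = 114.883 m.

Total stopping distance ≈ 115 m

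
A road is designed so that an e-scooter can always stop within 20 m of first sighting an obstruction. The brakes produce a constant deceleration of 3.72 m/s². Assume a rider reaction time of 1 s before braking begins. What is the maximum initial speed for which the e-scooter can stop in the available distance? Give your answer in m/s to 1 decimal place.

Stopping distance: v·t_r + v²/(2a) = 20 with t_r = 1 s and a = 3.720 m/s².
So v² + 7.440 v − 148.80 = 0.
Positive root: v = −a·t_r + √((a·t_r)² + 2a·d) = −3.720 + √(13.838 + 148.80) = 9.0330 m/s.

Maximum speed ≈ 9.0 m/s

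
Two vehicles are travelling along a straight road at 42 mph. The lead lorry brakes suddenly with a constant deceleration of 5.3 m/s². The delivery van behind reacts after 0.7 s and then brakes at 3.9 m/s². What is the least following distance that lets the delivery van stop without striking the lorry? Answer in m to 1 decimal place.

Minimum gap ≈ 25.1 m

42 mph × 0.44704 = 18.7757 m/s.
Leader travels v²/(2a_L) = 352.527 / 10.600 = 33.257 m before stopping.
Follower covers v·t_r = 18.7757 × 0.7 = 13.143 m while reacting, then v²/(2a_F) = 352.527 / 7.800 = 45.196 m while braking, for a total of 13.143 + 45.196 = 58.339 m.
Since a_F ≤ a_L and the follower starts braking later, the follower is never slower than the leader, so the closest approach is when both have stopped.
Minimum gap = 58.339 − 33.257 = 25.082 m.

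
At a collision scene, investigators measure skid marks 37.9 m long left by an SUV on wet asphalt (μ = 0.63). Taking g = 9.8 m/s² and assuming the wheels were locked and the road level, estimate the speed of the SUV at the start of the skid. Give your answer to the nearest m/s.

Deceleration a = μg = 0.63 × 9.8 = 6.174 m/s².
v = √(2a·d) = √(2 × 6.174 × 37.9) = √467.989 = 21.6331 m/s.

Initial speed ≈ 22 m/s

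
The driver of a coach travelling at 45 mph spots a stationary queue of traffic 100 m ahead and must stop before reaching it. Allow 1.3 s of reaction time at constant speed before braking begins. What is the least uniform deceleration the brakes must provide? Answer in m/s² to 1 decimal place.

45 mph × 0.44704 = 20.1168 m/s.
Distance covered during reaction = 20.1168 × 1.3 = 26.152 m.
Distance available for braking: 100 − 26.152 = 73.848 m.
v² = 2a·d ⇒ a = v²/(2d) = 20.1168² / (2 × 73.848) = 404.686 / 147.696 = 2.7400 m/s².

Required deceleration ≈ 2.7 m/s²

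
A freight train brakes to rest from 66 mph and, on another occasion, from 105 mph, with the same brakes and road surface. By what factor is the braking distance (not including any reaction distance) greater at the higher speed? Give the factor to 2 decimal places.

Factor ≈ 2.53

Braking distance d = v²/(2a), so with a fixed, d ∝ v².
Factor = (105/66)² = 1.5909² = 2.5310.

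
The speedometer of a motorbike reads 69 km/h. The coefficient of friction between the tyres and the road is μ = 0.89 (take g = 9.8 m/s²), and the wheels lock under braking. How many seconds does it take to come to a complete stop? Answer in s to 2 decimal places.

69 km/h ÷ 3.6 = 19.1667 m/s.
a = μg = 0.89 × 9.8 = 8.722 m/s².
Braking time = v/a = 19.1667 / 8.722 = 2.198 s.

Braking time ≈ 2.20 s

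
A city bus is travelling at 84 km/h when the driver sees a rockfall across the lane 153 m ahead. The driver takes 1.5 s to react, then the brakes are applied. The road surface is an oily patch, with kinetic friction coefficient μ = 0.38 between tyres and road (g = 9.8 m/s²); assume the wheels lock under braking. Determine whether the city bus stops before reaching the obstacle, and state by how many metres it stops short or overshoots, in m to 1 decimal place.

Yes — it stops 44.9 m short of the obstacle

84 km/h ÷ 3.6 = 23.3333 m/s.
a = μg = 0.38 × 9.8 = 3.724 m/s².
Reaction distance = 23.3333 × 1.5 = 35.000 m.
Braking distance = v²/(2a) = 544.443 / 7.448 = 73.099 m.
Total stopping distance = 35.000 + 73.099 = 108.099 m, vs 153 m available — it stops with 153 − 108.099 = 44.901 m to spare.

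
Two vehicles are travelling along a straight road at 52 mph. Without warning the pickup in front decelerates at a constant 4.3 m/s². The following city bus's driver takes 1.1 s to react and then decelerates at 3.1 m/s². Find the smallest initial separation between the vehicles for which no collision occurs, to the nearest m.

Minimum gap ≈ 50 m

52 mph × 0.44704 = 23.2461 m/s.
Leader travels v²/(2a_L) = 540.381 / 8.600 = 62.835 m before stopping.
Follower covers v·t_r = 23.2461 × 1.1 = 25.571 m while reacting, then v²/(2a_F) = 540.381 / 6.200 = 87.158 m while braking, for a total of 25.571 + 87.158 = 112.729 m.
Since a_F ≤ a_L and the follower starts braking later, the follower is never slower than the leader, so the closest approach is when both have stopped.
Minimum gap = 112.729 − 62.835 = 49.894 m.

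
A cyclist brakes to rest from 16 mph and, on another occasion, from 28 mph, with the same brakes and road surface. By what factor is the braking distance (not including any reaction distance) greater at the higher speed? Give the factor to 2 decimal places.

Factor ≈ 3.06

Braking distance d = v²/(2a), so with a fixed, d ∝ v².
Factor = (28/16)² = 1.7500² = 3.0625.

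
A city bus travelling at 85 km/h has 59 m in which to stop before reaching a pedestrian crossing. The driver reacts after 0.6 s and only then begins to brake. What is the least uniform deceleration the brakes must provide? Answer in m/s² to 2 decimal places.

85 km/h ÷ 3.6 = 23.6111 m/s.
Distance covered during reaction = 23.6111 × 0.6 = 14.167 m.
Distance available for braking: 59 − 14.167 = 44.833 m.
v² = 2a·d ⇒ a = v²/(2d) = 23.6111² / (2 × 44.833) = 557.484 / 89.666 = 6.2173 m/s².

Required deceleration ≈ 6.22 m/s²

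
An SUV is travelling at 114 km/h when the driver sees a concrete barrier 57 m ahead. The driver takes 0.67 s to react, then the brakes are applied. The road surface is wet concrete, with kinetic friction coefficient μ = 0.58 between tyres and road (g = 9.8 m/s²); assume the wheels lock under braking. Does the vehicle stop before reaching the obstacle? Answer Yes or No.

No

114 km/h ÷ 3.6 = 31.6667 m/s.
a = μg = 0.58 × 9.8 = 5.684 m/s².
Reaction distance = 31.6667 × 0.67 = 21.217 m.
Braking distance = v²/(2a) = 1002.780 / 11.368 = 88.211 m.
Total stopping distance = 21.217 + 88.211 = 109.428 m, vs 57 m available — it cannot stop in time and overshoots by 109.428 − 57 = 52.428 m.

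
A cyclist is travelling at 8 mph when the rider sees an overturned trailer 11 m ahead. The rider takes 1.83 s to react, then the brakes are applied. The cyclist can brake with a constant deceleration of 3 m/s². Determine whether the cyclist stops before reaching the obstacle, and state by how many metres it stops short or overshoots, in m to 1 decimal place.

Yes — it stops 2.3 m short of the obstacle

8 mph × 0.44704 = 3.5763 m/s.
Reaction distance = 3.5763 × 1.83 = 6.545 m.
Braking distance = v²/(2a) = 12.790 / 6.000 = 2.132 m.
Total stopping distance = 6.545 + 2.132 = 8.677 m, vs 11 m available — it stops with 11 − 8.677 = 2.323 m to spare.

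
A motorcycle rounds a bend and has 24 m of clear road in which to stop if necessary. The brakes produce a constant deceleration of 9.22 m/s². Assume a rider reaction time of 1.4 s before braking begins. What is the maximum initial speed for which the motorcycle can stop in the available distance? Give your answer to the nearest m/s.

Maximum speed ≈ 12 m/s

Stopping distance: v·t_r + v²/(2a) = 24 with t_r = 1.4 s and a = 9.220 m/s².
So v² + 25.816 v − 442.56 = 0.
Positive root: v = −a·t_r + √((a·t_r)² + 2a·d) = −12.908 + √(166.616 + 442.56) = 11.7735 m/s.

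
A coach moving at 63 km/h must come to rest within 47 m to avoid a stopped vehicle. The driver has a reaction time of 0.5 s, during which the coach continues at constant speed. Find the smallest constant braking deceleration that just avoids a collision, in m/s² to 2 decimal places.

Required deceleration ≈ 4.00 m/s²

63 km/h ÷ 3.6 = 17.5000 m/s.
Distance covered during reaction = 17.5000 × 0.5 = 8.750 m.
Distance available for braking: 47 − 8.750 = 38.250 m.
v² = 2a·d ⇒ a = v²/(2d) = 17.5000² / (2 × 38.250) = 306.250 / 76.500 = 4.0033 m/s².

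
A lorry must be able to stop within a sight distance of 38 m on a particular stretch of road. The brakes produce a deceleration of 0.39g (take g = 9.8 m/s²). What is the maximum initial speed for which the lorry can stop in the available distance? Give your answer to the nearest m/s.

a = 0.39 × 9.8 = 3.822 m/s².
v²/(2a) = d ⇒ v = √(2 × 3.822 × 38) = √290.47 = 17.0432 m/s.

Maximum speed ≈ 17 m/s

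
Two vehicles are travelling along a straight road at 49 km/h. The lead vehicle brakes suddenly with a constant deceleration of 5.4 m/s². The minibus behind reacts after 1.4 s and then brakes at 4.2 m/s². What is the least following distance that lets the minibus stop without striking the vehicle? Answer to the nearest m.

49 km/h ÷ 3.6 = 13.6111 m/s.
Leader travels v²/(2a_L) = 185.262 / 10.800 = 17.154 m before stopping.
Follower covers v·t_r = 13.6111 × 1.4 = 19.056 m while reacting, then v²/(2a_F) = 185.262 / 8.400 = 22.055 m while braking, for a total of 19.056 + 22.055 = 41.111 m.
Since a_F ≤ a_L and the follower starts braking later, the follower is never slower than the leader, so the closest approach is when both have stopped.
Minimum gap = 41.111 − 17.154 = 23.957 m.

Minimum gap ≈ 24 m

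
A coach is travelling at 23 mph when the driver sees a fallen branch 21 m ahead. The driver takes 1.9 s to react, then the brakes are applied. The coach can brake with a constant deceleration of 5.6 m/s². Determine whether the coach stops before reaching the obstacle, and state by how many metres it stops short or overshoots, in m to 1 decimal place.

23 mph × 0.44704 = 10.2819 m/s.
Reaction distance = 10.2819 × 1.9 = 19.536 m.
Braking distance = v²/(2a) = 105.717 / 11.200 = 9.439 m.
Total stopping distance = 19.536 + 9.439 = 28.975 m, vs 21 m available — it cannot stop in time and overshoots by 28.975 − 21 = 7.975 m.

No — it overshoots by 8.0 m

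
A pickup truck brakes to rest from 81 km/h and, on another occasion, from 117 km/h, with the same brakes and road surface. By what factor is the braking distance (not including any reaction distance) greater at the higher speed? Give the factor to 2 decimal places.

Braking distance d = v²/(2a), so with a fixed, d ∝ v².
Factor = (117/81)² = 1.4444² = 2.0863.

Factor ≈ 2.09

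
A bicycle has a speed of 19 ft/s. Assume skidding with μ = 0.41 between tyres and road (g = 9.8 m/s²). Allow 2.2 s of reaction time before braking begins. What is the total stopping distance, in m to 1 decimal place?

Total stopping distance ≈ 16.9 m

19 ft/s × 0.3048 = 5.7912 m/s.
a = μg = 0.41 × 9.8 = 4.018 m/s².
Reaction distance = v·t_r = 5.7912 × 2.2 = 12.741 m.
Braking distance = v²/(2a) = 5.7912² / (2 × 4.018) = 33.538 / 8.036 = 4.173 m.
Total = 12.741 + 4.173 = 16.914 m.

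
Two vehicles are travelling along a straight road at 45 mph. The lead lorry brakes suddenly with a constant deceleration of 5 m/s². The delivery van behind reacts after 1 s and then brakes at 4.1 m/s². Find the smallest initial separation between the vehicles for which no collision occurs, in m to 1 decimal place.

45 mph × 0.44704 = 20.1168 m/s.
Leader travels v²/(2a_L) = 404.686 / 10.000 = 40.469 m before stopping.
Follower covers v·t_r = 20.1168 × 1 = 20.117 m while reacting, then v²/(2a_F) = 404.686 / 8.200 = 49.352 m while braking, for a total of 20.117 + 49.352 = 69.469 m.
Since a_F ≤ a_L and the follower starts braking later, the follower is never slower than the leader, so the closest approach is when both have stopped.
Minimum gap = 69.469 − 40.469 = 29.000 m.

Minimum gap ≈ 29.0 m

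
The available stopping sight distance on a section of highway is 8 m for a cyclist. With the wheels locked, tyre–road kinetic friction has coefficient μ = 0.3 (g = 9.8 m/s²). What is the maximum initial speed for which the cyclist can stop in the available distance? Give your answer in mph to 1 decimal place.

Maximum speed ≈ 15.3 mph

a = μg = 0.3 × 9.8 = 2.940 m/s².
v²/(2a) = d ⇒ v = √(2 × 2.940 × 8) = √47.04 = 6.8586 m/s.
6.8586 m/s ÷ 0.44704 = 15.342 mph.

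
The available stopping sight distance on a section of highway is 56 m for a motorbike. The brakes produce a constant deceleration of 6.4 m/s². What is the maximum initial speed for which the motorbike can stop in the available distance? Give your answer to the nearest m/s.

v²/(2a) = d ⇒ v = √(2 × 6.400 × 56) = √716.80 = 26.7731 m/s.

Maximum speed ≈ 27 m/s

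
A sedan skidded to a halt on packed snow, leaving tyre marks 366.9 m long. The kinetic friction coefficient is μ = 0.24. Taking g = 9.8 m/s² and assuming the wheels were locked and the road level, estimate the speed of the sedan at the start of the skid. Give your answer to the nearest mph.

Deceleration a = μg = 0.24 × 9.8 = 2.352 m/s².
v = √(2a·d) = √(2 × 2.352 × 366.9) = √1725.898 = 41.5439 m/s.
= 41.5439 ÷ 0.44704 = 92.931 mph.

Initial speed ≈ 93 mph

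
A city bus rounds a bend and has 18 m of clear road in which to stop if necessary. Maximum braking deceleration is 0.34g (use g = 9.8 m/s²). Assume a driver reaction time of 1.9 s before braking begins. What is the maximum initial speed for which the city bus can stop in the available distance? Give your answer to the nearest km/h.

Maximum speed ≈ 23 km/h

a = 0.34 × 9.8 = 3.332 m/s².
Stopping distance: v·t_r + v²/(2a) = 18 with t_r = 1.9 s and a = 3.332 m/s².
So v² + 12.662 v − 119.95 = 0.
Positive root: v = −a·t_r + √((a·t_r)² + 2a·d) = −6.331 + √(40.082 + 119.95) = 6.3194 m/s.
6.3194 m/s × 3.6 = 22.750 km/h.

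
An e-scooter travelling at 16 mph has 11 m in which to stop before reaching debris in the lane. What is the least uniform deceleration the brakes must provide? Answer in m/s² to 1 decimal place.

Required deceleration ≈ 2.3 m/s²

16 mph × 0.44704 = 7.1526 m/s.
v² = 2a·d ⇒ a = v²/(2d) = 7.1526² / (2 × 11.000) = 51.160 / 22.000 = 2.3255 m/s².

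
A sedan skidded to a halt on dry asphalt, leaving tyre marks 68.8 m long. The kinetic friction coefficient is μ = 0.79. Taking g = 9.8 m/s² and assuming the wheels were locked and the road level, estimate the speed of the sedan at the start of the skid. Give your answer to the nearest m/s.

Initial speed ≈ 33 m/s

Deceleration a = μg = 0.79 × 9.8 = 7.742 m/s².
v = √(2a·d) = √(2 × 7.742 × 68.8) = √1065.299 = 32.6389 m/s.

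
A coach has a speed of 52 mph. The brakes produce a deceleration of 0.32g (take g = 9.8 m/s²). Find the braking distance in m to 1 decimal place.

Braking distance ≈ 86.2 m

52 mph × 0.44704 = 23.2461 m/s.
a = 0.32 × 9.8 = 3.136 m/s².
Braking distance = v²/(2a) = 23.2461² / (2 × 3.136) = 540.381 / 6.272 = 86.158 m.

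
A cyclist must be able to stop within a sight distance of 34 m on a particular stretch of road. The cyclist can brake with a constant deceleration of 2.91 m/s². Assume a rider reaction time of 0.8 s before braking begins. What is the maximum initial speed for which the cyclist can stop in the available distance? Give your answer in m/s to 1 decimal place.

Stopping distance: v·t_r + v²/(2a) = 34 with t_r = 0.8 s and a = 2.910 m/s².
So v² + 4.656 v − 197.88 = 0.
Positive root: v = −a·t_r + √((a·t_r)² + 2a·d) = −2.328 + √(5.420 + 197.88) = 11.9303 m/s.

Maximum speed ≈ 11.9 m/s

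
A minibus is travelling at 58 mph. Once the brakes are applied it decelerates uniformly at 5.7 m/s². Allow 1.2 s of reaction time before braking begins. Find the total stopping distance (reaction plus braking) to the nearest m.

Total stopping distance ≈ 90 m

58 mph × 0.44704 = 25.9283 m/s.
Reaction distance = v·t_r = 25.9283 × 1.2 = 31.114 m.
Braking distance = v²/(2a) = 25.9283² / (2 × 5.700) = 672.277 / 11.400 = 58.972 m.
Total = 31.114 + 58.972 = 90.086 m.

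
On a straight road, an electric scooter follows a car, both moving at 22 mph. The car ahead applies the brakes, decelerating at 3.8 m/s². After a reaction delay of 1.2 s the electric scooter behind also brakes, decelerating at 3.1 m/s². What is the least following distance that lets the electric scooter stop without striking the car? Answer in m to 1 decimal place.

Minimum gap ≈ 14.7 m

22 mph × 0.44704 = 9.8349 m/s.
Leader travels v²/(2a_L) = 96.725 / 7.600 = 12.727 m before stopping.
Follower covers v·t_r = 9.8349 × 1.2 = 11.802 m while reacting, then v²/(2a_F) = 96.725 / 6.200 = 15.601 m while braking, for a total of 11.802 + 15.601 = 27.403 m.
Since a_F ≤ a_L and the follower starts braking later, the follower is never slower than the leader, so the closest approach is when both have stopped.
Minimum gap = 27.403 − 12.727 = 14.676 m.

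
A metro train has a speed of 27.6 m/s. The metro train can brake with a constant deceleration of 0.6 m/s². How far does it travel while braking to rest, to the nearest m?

Braking distance ≈ 635 m

Braking distance = v²/(2a) = 27.6000² / (2 × 0.600) = 761.760 / 1.200 = 634.800 m.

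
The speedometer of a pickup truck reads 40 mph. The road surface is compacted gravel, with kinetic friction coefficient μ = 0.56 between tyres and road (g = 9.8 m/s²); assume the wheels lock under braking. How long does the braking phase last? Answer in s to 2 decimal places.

Braking time ≈ 3.26 s

40 mph × 0.44704 = 17.8816 m/s.
a = μg = 0.56 × 9.8 = 5.488 m/s².
Braking time = v/a = 17.8816 / 5.488 = 3.258 s.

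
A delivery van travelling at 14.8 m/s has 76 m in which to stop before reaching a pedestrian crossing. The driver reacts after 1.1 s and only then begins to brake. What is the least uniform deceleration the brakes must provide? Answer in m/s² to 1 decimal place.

Required deceleration ≈ 1.8 m/s²

Distance covered during reaction = 14.8000 × 1.1 = 16.280 m.
Distance available for braking: 76 − 16.280 = 59.720 m.
v² = 2a·d ⇒ a = v²/(2d) = 14.8000² / (2 × 59.720) = 219.040 / 119.440 = 1.8339 m/s².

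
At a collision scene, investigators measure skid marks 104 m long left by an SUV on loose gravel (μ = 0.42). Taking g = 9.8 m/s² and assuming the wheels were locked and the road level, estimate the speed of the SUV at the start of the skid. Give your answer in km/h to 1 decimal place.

Deceleration a = μg = 0.42 × 9.8 = 4.116 m/s².
v = √(2a·d) = √(2 × 4.116 × 104) = √856.128 = 29.2597 m/s.
= 29.2597 × 3.6 = 105.335 km/h.

Initial speed ≈ 105.3 km/h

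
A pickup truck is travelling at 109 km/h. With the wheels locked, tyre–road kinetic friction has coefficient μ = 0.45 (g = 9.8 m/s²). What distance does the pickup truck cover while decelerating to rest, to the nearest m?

109 km/h ÷ 3.6 = 30.2778 m/s.
a = μg = 0.45 × 9.8 = 4.410 m/s².
Braking distance = v²/(2a) = 30.2778² / (2 × 4.410) = 916.745 / 8.820 = 103.939 m.

Braking distance ≈ 104 m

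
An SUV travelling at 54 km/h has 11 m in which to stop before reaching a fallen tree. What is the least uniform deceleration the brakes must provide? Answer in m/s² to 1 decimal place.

Required deceleration ≈ 10.2 m/s²

54 km/h ÷ 3.6 = 15.0000 m/s.
v² = 2a·d ⇒ a = v²/(2d) = 15.0000² / (2 × 11.000) = 225.000 / 22.000 = 10.2273 m/s².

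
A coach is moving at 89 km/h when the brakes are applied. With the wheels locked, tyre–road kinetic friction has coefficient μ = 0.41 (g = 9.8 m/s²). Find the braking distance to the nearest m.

89 km/h ÷ 3.6 = 24.7222 m/s.
a = μg = 0.41 × 9.8 = 4.018 m/s².
Braking distance = v²/(2a) = 24.7222² / (2 × 4.018) = 611.187 / 8.036 = 76.056 m.

Braking distance ≈ 76 m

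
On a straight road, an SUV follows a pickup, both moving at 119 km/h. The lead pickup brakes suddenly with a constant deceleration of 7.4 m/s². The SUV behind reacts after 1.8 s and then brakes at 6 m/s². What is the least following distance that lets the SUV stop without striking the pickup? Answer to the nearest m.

Minimum gap ≈ 77 m

119 km/h ÷ 3.6 = 33.0556 m/s.
Leader travels v²/(2a_L) = 1092.673 / 14.800 = 73.829 m before stopping.
Follower covers v·t_r = 33.0556 × 1.8 = 59.500 m while reacting, then v²/(2a_F) = 1092.673 / 12.000 = 91.056 m while braking, for a total of 59.500 + 91.056 = 150.556 m.
Since a_F ≤ a_L and the follower starts braking later, the follower is never slower than the leader, so the closest approach is when both have stopped.
Minimum gap = 150.556 − 73.829 = 76.727 m.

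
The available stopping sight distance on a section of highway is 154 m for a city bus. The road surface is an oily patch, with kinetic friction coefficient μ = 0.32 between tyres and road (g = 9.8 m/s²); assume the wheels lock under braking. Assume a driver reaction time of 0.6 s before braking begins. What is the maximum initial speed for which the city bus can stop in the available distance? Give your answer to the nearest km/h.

a = μg = 0.32 × 9.8 = 3.136 m/s².
Stopping distance: v·t_r + v²/(2a) = 154 with t_r = 0.6 s and a = 3.136 m/s².
So v² + 3.763 v − 965.89 = 0.
Positive root: v = −a·t_r + √((a·t_r)² + 2a·d) = −1.882 + √(3.542 + 965.89) = 29.2537 m/s.
29.2537 m/s × 3.6 = 105.313 km/h.

Maximum speed ≈ 105 km/h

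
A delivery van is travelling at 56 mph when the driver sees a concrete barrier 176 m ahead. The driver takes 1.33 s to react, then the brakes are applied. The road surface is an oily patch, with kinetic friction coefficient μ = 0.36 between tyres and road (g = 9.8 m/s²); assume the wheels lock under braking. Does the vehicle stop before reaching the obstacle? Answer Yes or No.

56 mph × 0.44704 = 25.0342 m/s.
a = μg = 0.36 × 9.8 = 3.528 m/s².
Reaction distance = 25.0342 × 1.33 = 33.295 m.
Braking distance = v²/(2a) = 626.711 / 7.056 = 88.820 m.
Total stopping distance = 33.295 + 88.820 = 122.115 m, vs 176 m available — it stops with 176 − 122.115 = 53.885 m to spare.

Yes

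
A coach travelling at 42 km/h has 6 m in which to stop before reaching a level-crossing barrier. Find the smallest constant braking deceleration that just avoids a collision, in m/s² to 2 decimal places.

42 km/h ÷ 3.6 = 11.6667 m/s.
v² = 2a·d ⇒ a = v²/(2d) = 11.6667² / (2 × 6.000) = 136.112 / 12.000 = 11.3427 m/s².

Required deceleration ≈ 11.34 m/s²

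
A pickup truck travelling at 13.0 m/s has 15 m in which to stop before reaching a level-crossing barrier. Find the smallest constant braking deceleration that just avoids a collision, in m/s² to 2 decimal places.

v² = 2a·d ⇒ a = v²/(2d) = 13.0000² / (2 × 15.000) = 169.000 / 30.000 = 5.6333 m/s².

Required deceleration ≈ 5.63 m/s²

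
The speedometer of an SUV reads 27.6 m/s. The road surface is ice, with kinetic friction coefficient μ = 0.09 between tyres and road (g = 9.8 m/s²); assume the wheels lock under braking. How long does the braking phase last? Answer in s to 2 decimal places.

a = μg = 0.09 × 9.8 = 0.882 m/s².
Braking time = v/a = 27.6000 / 0.882 = 31.293 s.

Braking time ≈ 31.29 s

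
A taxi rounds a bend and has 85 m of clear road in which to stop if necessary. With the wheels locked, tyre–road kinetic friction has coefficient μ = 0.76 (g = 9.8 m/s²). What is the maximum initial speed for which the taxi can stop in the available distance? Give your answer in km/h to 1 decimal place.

Maximum speed ≈ 128.1 km/h

a = μg = 0.76 × 9.8 = 7.448 m/s².
v²/(2a) = d ⇒ v = √(2 × 7.448 × 85) = √1266.16 = 35.5831 m/s.
35.5831 m/s × 3.6 = 128.099 km/h.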